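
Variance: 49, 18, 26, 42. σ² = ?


Mean = 33.7500
Squared deviations: 232.5625, 248.0625, 60.0625, 68.0625
Sum = 608.7500
Variance = 608.7500/4 = 152.1875

Variance = 152.1875


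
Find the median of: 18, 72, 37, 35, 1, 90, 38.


Sorted: 1, 18, 35, 37, 38, 72, 90
n = 7 (odd)
Middle value = 37

Median = 37


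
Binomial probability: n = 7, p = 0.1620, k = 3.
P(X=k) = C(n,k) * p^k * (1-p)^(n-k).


C(7,3) = 35
p^3 = 0.004252
(1-p)^4 = 0.493147
P = 35 * 0.004252 * 0.493147 = 0.0734

P(X=3) = 0.0734


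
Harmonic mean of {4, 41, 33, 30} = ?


Sum of reciprocals = 1/4 + 1/41 + 1/33 + 1/30 = 0.338027
HM = 4/0.338027 = 11.8334

HM = 11.8334


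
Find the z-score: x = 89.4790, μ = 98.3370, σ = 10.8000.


z = (89.4790 - 98.3370)/10.8000
= -8.8580/10.8000
= -0.8202

z = -0.8202


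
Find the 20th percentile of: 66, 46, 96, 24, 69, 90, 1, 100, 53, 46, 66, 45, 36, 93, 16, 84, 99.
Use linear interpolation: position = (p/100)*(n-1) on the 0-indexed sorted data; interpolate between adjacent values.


Sorted: 1, 16, 24, 36, 45, 46, 46, 53, 66, 66, 69, 84, 90, 93, 96, 99, 100
n = 17
Index = 20/100 * 16 = 3.2000
Lower = data[3] = 36, Upper = data[4] = 45
P20 = 36 + 0.2000*(9) = 37.8000

P20 = 37.8000


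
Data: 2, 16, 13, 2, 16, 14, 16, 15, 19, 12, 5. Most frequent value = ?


Frequencies: 2:2, 5:1, 12:1, 13:1, 14:1, 15:1, 16:3, 19:1
Max frequency = 3
Mode = 16

Mode = 16


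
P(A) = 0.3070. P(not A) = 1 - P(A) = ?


P(not A) = 1 - 0.3070 = 0.6930

P(not A) = 0.6930


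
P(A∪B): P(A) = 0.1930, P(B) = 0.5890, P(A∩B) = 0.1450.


P(A∪B) = 0.1930 + 0.5890 - 0.1450
= 0.7820 - 0.1450
= 0.6370

P(A∪B) = 0.6370


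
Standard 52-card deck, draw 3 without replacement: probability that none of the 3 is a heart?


P(no hearts) = (39/52) × (38/51) × (37/50)
= 0.4135

P = 0.4135


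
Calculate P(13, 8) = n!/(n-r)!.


P(13,8) = 13!/5!
= 6227020800/120
= 51891840

P(13,8) = 51891840


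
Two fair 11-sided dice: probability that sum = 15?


Total outcomes = 11×11 = 121
Favorable (sum = 15): 8
P = 8/121 = 0.0661

P = 0.0661


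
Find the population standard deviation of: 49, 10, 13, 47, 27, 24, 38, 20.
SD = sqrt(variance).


Mean = 28.5000
Variance = 191.2500
SD = sqrt(191.2500) = 13.8293

SD = 13.8293


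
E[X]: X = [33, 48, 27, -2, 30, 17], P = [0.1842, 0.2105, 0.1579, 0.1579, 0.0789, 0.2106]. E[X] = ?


E[X] = 33*0.1842 + 48*0.2105 + 27*0.1579 - 2*0.1579 + 30*0.0789 + 17*0.2106
= 6.0786 + 10.1040 + 4.2633 - 0.3158 + 2.3670 + 3.5802
= 26.0773

E[X] = 26.0773


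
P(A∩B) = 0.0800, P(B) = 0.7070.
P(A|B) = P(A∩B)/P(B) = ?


P(A|B) = 0.0800/0.7070 = 0.1132

P(A|B) = 0.1132


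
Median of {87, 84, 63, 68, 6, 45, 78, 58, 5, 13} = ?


Sorted: 5, 6, 13, 45, 58, 63, 68, 78, 84, 87
n = 10 (even)
Middle values: 58 and 63
Median = (58+63)/2 = 60.5000

Median = 60.5000


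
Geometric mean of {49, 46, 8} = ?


Product = 49 × 46 × 8 = 18032
GM = 18032^(1/3) = 26.2229

GM = 26.2229


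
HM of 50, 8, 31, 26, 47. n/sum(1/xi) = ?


Sum of reciprocals = 1/50 + 1/8 + 1/31 + 1/26 + 1/47 = 0.236996
HM = 5/0.236996 = 21.0974

HM = 21.0974


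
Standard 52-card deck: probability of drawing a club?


13 clubs in 52 cards
P = 13/52 = 0.2500

P = 0.2500


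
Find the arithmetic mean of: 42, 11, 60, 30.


Sum = 42 + 11 + 60 + 30 = 143
n = 4
Mean = 143/4 = 35.7500

Mean = 35.7500


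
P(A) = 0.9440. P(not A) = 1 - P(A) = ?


P(not A) = 1 - 0.9440 = 0.0560

P(not A) = 0.0560


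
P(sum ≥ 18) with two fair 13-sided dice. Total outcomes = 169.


Total outcomes = 13×13 = 169
Favorable (sum ≥ 18): 45
P = 45/169 = 0.2663

P = 0.2663


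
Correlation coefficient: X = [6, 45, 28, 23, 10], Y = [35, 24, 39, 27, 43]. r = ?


Mean X = 22.4000, Mean Y = 33.6000
SD X = 13.893884, SD Y = 7.144228
Cov = -66.040000
r = -66.040000/(13.893884*7.144228) = -0.6653

r = -0.6653


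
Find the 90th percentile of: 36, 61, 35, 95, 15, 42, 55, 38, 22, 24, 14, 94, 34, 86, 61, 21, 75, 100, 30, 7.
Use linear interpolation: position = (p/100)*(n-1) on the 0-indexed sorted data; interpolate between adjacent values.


Sorted: 7, 14, 15, 21, 22, 24, 30, 34, 35, 36, 38, 42, 55, 61, 61, 75, 86, 94, 95, 100
n = 20
Index = 90/100 * 19 = 17.1000
Lower = data[17] = 94, Upper = data[18] = 95
P90 = 94 + 0.1000*(1) = 94.1000

P90 = 94.1000


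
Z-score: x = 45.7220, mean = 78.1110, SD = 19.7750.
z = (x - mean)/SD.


z = (45.7220 - 78.1110)/19.7750
= -32.3890/19.7750
= -1.6379

z = -1.6379


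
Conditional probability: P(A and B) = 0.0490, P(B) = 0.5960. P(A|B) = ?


P(A|B) = 0.0490/0.5960 = 0.0822

P(A|B) = 0.0822


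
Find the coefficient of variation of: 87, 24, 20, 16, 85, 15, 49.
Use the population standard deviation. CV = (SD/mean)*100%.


Mean = 42.2857
SD = 29.6056
CV = (29.6056/42.2857)*100 = 70.0132%

CV = 70.0132%


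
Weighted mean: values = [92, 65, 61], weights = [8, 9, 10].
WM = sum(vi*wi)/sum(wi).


Numerator = 92*8 + 65*9 + 61*10 = 1931
Denominator = 8 + 9 + 10 = 27
WM = 1931/27 = 71.5185

WM = 71.5185


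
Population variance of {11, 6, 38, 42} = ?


Mean = 24.2500
Squared deviations: 175.5625, 333.0625, 189.0625, 315.0625
Sum = 1012.7500
Variance = 1012.7500/4 = 253.1875

Variance = 253.1875


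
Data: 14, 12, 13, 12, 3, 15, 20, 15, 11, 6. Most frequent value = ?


Frequencies: 3:1, 6:1, 11:1, 12:2, 13:1, 14:1, 15:2, 20:1
Max frequency = 2
Mode = 12, 15

Mode = 12, 15


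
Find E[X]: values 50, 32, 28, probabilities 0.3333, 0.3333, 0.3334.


E[X] = 50*0.3333 + 32*0.3333 + 28*0.3334
= 16.6650 + 10.6656 + 9.3352
= 36.6658

E[X] = 36.6658


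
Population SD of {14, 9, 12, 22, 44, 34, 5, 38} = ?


Mean = 22.2500
Variance = 188.1875
SD = sqrt(188.1875) = 13.7181

SD = 13.7181


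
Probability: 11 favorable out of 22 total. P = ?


P = 11/22 = 0.5000

P = 0.5000


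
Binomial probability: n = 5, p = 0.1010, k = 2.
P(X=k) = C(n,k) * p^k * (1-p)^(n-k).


C(5,2) = 10
p^2 = 0.010201
(1-p)^3 = 0.726573
P = 10 * 0.010201 * 0.726573 = 0.0741

P(X=2) = 0.0741


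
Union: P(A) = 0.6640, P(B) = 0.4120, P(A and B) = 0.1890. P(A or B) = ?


P(A∪B) = 0.6640 + 0.4120 - 0.1890
= 1.0760 - 0.1890
= 0.8870

P(A∪B) = 0.8870


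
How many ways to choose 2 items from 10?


C(10,2) = 10!/(2! × 8!)
= 3628800/(2 × 40320)
= 45

C(10,2) = 45


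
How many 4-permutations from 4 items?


P(4,4) = 4!/0!
= 24/1
= 24

P(4,4) = 24


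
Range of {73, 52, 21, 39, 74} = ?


Max = 74, Min = 21
Range = 74 - 21 = 53

Range = 53


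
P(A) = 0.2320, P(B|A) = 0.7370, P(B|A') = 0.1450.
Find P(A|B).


P(B) = P(B|A)*P(A) + P(B|A')*P(A')
= 0.7370*0.2320 + 0.1450*0.7680
= 0.170984 + 0.111360 = 0.282344
P(A|B) = 0.170984/0.282344 = 0.6056

P(A|B) = 0.6056


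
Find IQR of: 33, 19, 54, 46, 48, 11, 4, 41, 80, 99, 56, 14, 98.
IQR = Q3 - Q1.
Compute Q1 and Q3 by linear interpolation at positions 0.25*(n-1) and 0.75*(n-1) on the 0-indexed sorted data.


Sorted: 4, 11, 14, 19, 33, 41, 46, 48, 54, 56, 80, 98, 99
Q1 (25th %ile) = 19.0000
Q3 (75th %ile) = 56.0000
IQR = 56.0000 - 19.0000 = 37.0000

IQR = 37.0000


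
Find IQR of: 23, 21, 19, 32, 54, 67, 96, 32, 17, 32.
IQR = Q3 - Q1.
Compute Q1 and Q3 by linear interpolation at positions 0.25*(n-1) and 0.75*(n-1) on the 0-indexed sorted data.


Sorted: 17, 19, 21, 23, 32, 32, 32, 54, 67, 96
Q1 (25th %ile) = 21.5000
Q3 (75th %ile) = 48.5000
IQR = 48.5000 - 21.5000 = 27.0000

IQR = 27.0000


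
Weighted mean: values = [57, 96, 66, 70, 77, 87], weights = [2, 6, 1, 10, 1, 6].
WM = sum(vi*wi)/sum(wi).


Numerator = 57*2 + 96*6 + 66*1 + 70*10 + 77*1 + 87*6 = 2055
Denominator = 2 + 6 + 1 + 10 + 1 + 6 = 26
WM = 2055/26 = 79.0385

WM = 79.0385


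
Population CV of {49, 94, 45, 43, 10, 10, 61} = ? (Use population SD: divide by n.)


Mean = 44.5714
SD = 27.0600
CV = (27.0600/44.5714)*100 = 60.7116%

CV = 60.7116%


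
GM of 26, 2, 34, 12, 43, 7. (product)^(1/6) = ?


Product = 26 × 2 × 34 × 12 × 43 × 7 = 6386016
GM = 6386016^(1/6) = 13.6209

GM = 13.6209


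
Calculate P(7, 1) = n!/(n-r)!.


P(7,1) = 7!/6!
= 5040/720
= 7

P(7,1) = 7


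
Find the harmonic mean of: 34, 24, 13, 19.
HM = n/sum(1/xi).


Sum of reciprocals = 1/34 + 1/24 + 1/13 + 1/19 = 0.200633
HM = 4/0.200633 = 19.9369

HM = 19.9369


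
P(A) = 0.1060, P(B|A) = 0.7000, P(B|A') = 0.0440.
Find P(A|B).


P(B) = P(B|A)*P(A) + P(B|A')*P(A')
= 0.7000*0.1060 + 0.0440*0.8940
= 0.074200 + 0.039336 = 0.113536
P(A|B) = 0.074200/0.113536 = 0.6535

P(A|B) = 0.6535


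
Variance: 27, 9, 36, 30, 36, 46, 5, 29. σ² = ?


Mean = 27.2500
Squared deviations: 0.0625, 333.0625, 76.5625, 7.5625, 76.5625, 351.5625, 495.0625, 3.0625
Sum = 1343.5000
Variance = 1343.5000/8 = 167.9375

Variance = 167.9375


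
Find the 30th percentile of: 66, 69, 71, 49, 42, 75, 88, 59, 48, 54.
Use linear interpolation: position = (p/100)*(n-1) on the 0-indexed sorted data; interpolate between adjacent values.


Sorted: 42, 48, 49, 54, 59, 66, 69, 71, 75, 88
n = 10
Index = 30/100 * 9 = 2.7000
Lower = data[2] = 49, Upper = data[3] = 54
P30 = 49 + 0.7000*(5) = 52.5000

P30 = 52.5000


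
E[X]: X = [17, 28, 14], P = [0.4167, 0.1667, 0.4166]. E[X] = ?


E[X] = 17*0.4167 + 28*0.1667 + 14*0.4166
= 7.0839 + 4.6676 + 5.8324
= 17.5839

E[X] = 17.5839


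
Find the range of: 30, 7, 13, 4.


Max = 30, Min = 4
Range = 30 - 4 = 26

Range = 26


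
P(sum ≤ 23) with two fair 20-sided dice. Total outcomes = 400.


Total outcomes = 20×20 = 400
Favorable (sum ≤ 23): 247
P = 247/400 = 0.6175

P = 0.6175


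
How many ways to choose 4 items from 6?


C(6,4) = 6!/(4! × 2!)
= 720/(24 × 2)
= 15

C(6,4) = 15


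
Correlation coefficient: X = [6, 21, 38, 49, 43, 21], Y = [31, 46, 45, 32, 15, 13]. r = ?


Mean X = 29.6667, Mean Y = 30.3333
SD X = 14.895935, SD Y = 12.905640
Cov = -8.555556
r = -8.555556/(14.895935*12.905640) = -0.0445

r = -0.0445


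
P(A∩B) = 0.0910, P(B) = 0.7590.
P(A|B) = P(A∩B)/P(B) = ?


P(A|B) = 0.0910/0.7590 = 0.1199

P(A|B) = 0.1199


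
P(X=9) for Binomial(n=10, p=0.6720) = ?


C(10,9) = 10
p^9 = 0.027946
(1-p)^1 = 0.328000
P = 10 * 0.027946 * 0.328000 = 0.0917

P(X=9) = 0.0917


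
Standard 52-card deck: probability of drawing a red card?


26 red cards in 52 cards
P = 26/52 = 0.5000

P = 0.5000


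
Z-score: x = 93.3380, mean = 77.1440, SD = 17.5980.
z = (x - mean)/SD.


z = (93.3380 - 77.1440)/17.5980
= 16.1940/17.5980
= 0.9202

z = 0.9202


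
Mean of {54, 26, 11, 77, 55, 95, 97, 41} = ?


Sum = 54 + 26 + 11 + 77 + 55 + 95 + 97 + 41 = 456
n = 8
Mean = 456/8 = 57.0000

Mean = 57.0000


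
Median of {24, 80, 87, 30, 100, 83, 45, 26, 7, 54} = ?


Sorted: 7, 24, 26, 30, 45, 54, 80, 83, 87, 100
n = 10 (even)
Middle values: 45 and 54
Median = (45+54)/2 = 49.5000

Median = 49.5000


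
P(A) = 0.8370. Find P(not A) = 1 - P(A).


P(not A) = 1 - 0.8370 = 0.1630

P(not A) = 0.1630


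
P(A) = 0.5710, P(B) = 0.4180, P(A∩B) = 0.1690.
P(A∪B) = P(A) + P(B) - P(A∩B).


P(A∪B) = 0.5710 + 0.4180 - 0.1690
= 0.9890 - 0.1690
= 0.8200

P(A∪B) = 0.8200


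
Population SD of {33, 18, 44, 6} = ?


Mean = 25.2500
Variance = 208.6875
SD = sqrt(208.6875) = 14.4460

SD = 14.4460


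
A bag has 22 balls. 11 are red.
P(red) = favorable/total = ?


P = 11/22 = 0.5000

P = 0.5000


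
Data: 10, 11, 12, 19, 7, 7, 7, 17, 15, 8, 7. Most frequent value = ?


Frequencies: 7:4, 8:1, 10:1, 11:1, 12:1, 15:1, 17:1, 19:1
Max frequency = 4
Mode = 7

Mode = 7


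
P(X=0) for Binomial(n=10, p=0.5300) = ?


C(10,0) = 1
p^0 = 1.000000
(1-p)^10 = 0.000526
P = 1 * 1.000000 * 0.000526 = 0.0005

P(X=0) = 0.0005


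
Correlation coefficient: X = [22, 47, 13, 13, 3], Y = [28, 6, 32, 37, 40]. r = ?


Mean X = 19.6000, Mean Y = 28.6000
SD X = 14.961283, SD Y = 12.026637
Cov = -177.560000
r = -177.560000/(14.961283*12.026637) = -0.9868

r = -0.9868


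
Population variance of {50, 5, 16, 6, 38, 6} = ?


Mean = 20.1667
Squared deviations: 890.0278, 230.0278, 17.3611, 200.6944, 318.0278, 200.6944
Sum = 1856.8333
Variance = 1856.8333/6 = 309.4722

Variance = 309.4722


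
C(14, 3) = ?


C(14,3) = 14!/(3! × 11!)
= 87178291200/(6 × 39916800)
= 364

C(14,3) = 364


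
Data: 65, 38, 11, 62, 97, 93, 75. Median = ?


Sorted: 11, 38, 62, 65, 75, 93, 97
n = 7 (odd)
Middle value = 65

Median = 65


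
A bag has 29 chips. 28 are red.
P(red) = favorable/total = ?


P = 28/29 = 0.9655

P = 0.9655


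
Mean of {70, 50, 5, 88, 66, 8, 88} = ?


Sum = 70 + 50 + 5 + 88 + 66 + 8 + 88 = 375
n = 7
Mean = 375/7 = 53.5714

Mean = 53.5714


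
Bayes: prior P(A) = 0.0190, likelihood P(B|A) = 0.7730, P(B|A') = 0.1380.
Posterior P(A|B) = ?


P(B) = P(B|A)*P(A) + P(B|A')*P(A')
= 0.7730*0.0190 + 0.1380*0.9810
= 0.014687 + 0.135378 = 0.150065
P(A|B) = 0.014687/0.150065 = 0.0979

P(A|B) = 0.0979


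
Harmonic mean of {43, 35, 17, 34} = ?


Sum of reciprocals = 1/43 + 1/35 + 1/17 + 1/34 = 0.140063
HM = 4/0.140063 = 28.5587

HM = 28.5587


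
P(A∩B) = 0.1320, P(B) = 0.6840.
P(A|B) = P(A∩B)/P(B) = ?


P(A|B) = 0.1320/0.6840 = 0.1930

P(A|B) = 0.1930


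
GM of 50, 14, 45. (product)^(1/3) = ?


Product = 50 × 14 × 45 = 31500
GM = 31500^(1/3) = 31.5818

GM = 31.5818


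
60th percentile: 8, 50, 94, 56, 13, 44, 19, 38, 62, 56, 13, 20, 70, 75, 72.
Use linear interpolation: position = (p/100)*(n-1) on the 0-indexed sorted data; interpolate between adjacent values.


Sorted: 8, 13, 13, 19, 20, 38, 44, 50, 56, 56, 62, 70, 72, 75, 94
n = 15
Index = 60/100 * 14 = 8.4000
Lower = data[8] = 56, Upper = data[9] = 56
P60 = 56 + 0.4000*(0) = 56.0000

P60 = 56.0000


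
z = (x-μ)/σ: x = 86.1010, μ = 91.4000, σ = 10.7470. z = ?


z = (86.1010 - 91.4000)/10.7470
= -5.2990/10.7470
= -0.4931

z = -0.4931


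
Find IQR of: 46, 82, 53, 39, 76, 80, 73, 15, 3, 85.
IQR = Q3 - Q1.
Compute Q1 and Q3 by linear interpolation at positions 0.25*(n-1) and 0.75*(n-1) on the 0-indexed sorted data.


Sorted: 3, 15, 39, 46, 53, 73, 76, 80, 82, 85
Q1 (25th %ile) = 40.7500
Q3 (75th %ile) = 79.0000
IQR = 79.0000 - 40.7500 = 38.2500

IQR = 38.2500


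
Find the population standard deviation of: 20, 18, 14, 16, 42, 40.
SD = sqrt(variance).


Mean = 25.0000
Variance = 131.6667
SD = sqrt(131.6667) = 11.4746

SD = 11.4746


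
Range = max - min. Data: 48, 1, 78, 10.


Max = 78, Min = 1
Range = 78 - 1 = 77

Range = 77


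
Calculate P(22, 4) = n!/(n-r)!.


P(22,4) = 22!/18!
= 1124000727777607680000/6402373705728000
= 175560

P(22,4) = 175560


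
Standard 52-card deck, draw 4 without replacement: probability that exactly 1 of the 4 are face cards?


Hypergeometric: P(X=1) = C(12,1)·C(40,3) / C(52,4)
= 12 × 9880 / 270725
= 118560/270725 = 0.4379

P = 0.4379


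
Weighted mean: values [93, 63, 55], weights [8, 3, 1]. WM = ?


Numerator = 93*8 + 63*3 + 55*1 = 988
Denominator = 8 + 3 + 1 = 12
WM = 988/12 = 82.3333

WM = 82.3333


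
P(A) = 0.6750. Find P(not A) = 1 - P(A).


P(not A) = 1 - 0.6750 = 0.3250

P(not A) = 0.3250


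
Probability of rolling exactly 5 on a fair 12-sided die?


Favorable outcomes (roll = 5): 1
Total outcomes = 12
P = 1/12 = 0.0833

P = 0.0833


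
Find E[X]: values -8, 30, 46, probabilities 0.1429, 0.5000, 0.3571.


E[X] = -8*0.1429 + 30*0.5000 + 46*0.3571
= -1.1432 + 15.0000 + 16.4266
= 30.2834

E[X] = 30.2834


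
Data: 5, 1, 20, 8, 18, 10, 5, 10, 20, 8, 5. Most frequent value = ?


Frequencies: 1:1, 5:3, 8:2, 10:2, 18:1, 20:2
Max frequency = 3
Mode = 5

Mode = 5


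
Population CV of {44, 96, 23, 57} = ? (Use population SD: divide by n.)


Mean = 55.0000
SD = 26.5989
CV = (26.5989/55.0000)*100 = 48.3616%

CV = 48.3616%


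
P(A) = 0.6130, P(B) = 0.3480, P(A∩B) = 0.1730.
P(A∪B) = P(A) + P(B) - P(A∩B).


P(A∪B) = 0.6130 + 0.3480 - 0.1730
= 0.9610 - 0.1730
= 0.7880

P(A∪B) = 0.7880


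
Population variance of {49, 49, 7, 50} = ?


Mean = 38.7500
Squared deviations: 105.0625, 105.0625, 1008.0625, 126.5625
Sum = 1344.7500
Variance = 1344.7500/4 = 336.1875

Variance = 336.1875


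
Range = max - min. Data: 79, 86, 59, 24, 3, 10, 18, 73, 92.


Max = 92, Min = 3
Range = 92 - 3 = 89

Range = 89


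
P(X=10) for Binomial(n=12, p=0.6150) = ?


C(12,10) = 66
p^10 = 0.007740
(1-p)^2 = 0.148225
P = 66 * 0.007740 * 0.148225 = 0.0757

P(X=10) = 0.0757


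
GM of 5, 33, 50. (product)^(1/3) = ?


Product = 5 × 33 × 50 = 8250
GM = 8250^(1/3) = 20.2062

GM = 20.2062


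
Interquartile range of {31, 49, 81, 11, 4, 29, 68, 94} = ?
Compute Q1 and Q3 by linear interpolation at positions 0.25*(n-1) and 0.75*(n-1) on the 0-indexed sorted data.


Sorted: 4, 11, 29, 31, 49, 68, 81, 94
Q1 (25th %ile) = 24.5000
Q3 (75th %ile) = 71.2500
IQR = 71.2500 - 24.5000 = 46.7500

IQR = 46.7500


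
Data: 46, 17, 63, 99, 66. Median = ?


Sorted: 17, 46, 63, 66, 99
n = 5 (odd)
Middle value = 63

Median = 63


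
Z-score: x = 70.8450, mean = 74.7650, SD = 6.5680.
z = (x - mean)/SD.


z = (70.8450 - 74.7650)/6.5680
= -3.9200/6.5680
= -0.5968

z = -0.5968


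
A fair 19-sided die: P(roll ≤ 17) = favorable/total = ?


Favorable outcomes (roll ≤ 17): 17
Total outcomes = 19
P = 17/19 = 0.8947

P = 0.8947


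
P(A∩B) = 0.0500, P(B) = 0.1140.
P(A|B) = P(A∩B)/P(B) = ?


P(A|B) = 0.0500/0.1140 = 0.4386

P(A|B) = 0.4386


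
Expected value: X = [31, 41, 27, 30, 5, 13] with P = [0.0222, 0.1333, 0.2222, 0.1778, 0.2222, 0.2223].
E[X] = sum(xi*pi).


E[X] = 31*0.0222 + 41*0.1333 + 27*0.2222 + 30*0.1778 + 5*0.2222 + 13*0.2223
= 0.6882 + 5.4653 + 5.9994 + 5.3340 + 1.1110 + 2.8899
= 21.4878

E[X] = 21.4878


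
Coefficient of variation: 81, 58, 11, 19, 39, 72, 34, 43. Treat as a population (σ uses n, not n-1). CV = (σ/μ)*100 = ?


Mean = 44.6250
SD = 22.8743
CV = (22.8743/44.6250)*100 = 51.2590%

CV = 51.2590%


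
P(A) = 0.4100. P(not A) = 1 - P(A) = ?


P(not A) = 1 - 0.4100 = 0.5900

P(not A) = 0.5900


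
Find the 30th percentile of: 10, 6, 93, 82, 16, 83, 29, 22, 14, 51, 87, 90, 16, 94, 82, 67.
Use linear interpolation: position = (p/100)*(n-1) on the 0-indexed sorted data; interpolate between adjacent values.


Sorted: 6, 10, 14, 16, 16, 22, 29, 51, 67, 82, 82, 83, 87, 90, 93, 94
n = 16
Index = 30/100 * 15 = 4.5000
Lower = data[4] = 16, Upper = data[5] = 22
P30 = 16 + 0.5000*(6) = 19.0000

P30 = 19.0000


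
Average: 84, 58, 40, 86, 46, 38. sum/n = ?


Sum = 84 + 58 + 40 + 86 + 46 + 38 = 352
n = 6
Mean = 352/6 = 58.6667

Mean = 58.6667


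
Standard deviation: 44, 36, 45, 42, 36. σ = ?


Mean = 40.6000
Variance = 15.0400
SD = sqrt(15.0400) = 3.8781

SD = 3.8781


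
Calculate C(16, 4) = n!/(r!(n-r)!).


C(16,4) = 16!/(4! × 12!)
= 20922789888000/(24 × 479001600)
= 1820

C(16,4) = 1820


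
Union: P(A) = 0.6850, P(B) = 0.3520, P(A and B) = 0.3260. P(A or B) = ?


P(A∪B) = 0.6850 + 0.3520 - 0.3260
= 1.0370 - 0.3260
= 0.7110

P(A∪B) = 0.7110


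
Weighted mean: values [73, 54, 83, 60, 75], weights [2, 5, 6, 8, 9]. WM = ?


Numerator = 73*2 + 54*5 + 83*6 + 60*8 + 75*9 = 2069
Denominator = 2 + 5 + 6 + 8 + 9 = 30
WM = 2069/30 = 68.9667

WM = 68.9667


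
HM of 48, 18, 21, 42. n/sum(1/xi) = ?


Sum of reciprocals = 1/48 + 1/18 + 1/21 + 1/42 = 0.147817
HM = 4/0.147817 = 27.0604

HM = 27.0604


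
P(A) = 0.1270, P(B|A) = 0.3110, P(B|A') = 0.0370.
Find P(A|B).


P(B) = P(B|A)*P(A) + P(B|A')*P(A')
= 0.3110*0.1270 + 0.0370*0.8730
= 0.039497 + 0.032301 = 0.071798
P(A|B) = 0.039497/0.071798 = 0.5501

P(A|B) = 0.5501


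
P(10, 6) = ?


P(10,6) = 10!/4!
= 3628800/24
= 151200

P(10,6) = 151200


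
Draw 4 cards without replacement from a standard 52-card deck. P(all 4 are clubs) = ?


P(all clubs) = (13/52) × (12/51) × (11/50) × (10/49)
= 0.0026

P = 0.0026


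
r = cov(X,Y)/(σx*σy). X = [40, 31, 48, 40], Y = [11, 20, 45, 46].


Mean X = 39.7500, Mean Y = 30.5000
SD X = 6.015605, SD Y = 15.337862
Cov = 52.625000
r = 52.625000/(6.015605*15.337862) = 0.5704

r = 0.5704


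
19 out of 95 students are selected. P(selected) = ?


P = 19/95 = 0.2000

P = 0.2000


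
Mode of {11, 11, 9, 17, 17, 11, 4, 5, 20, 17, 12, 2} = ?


Frequencies: 2:1, 4:1, 5:1, 9:1, 11:3, 12:1, 17:3, 20:1
Max frequency = 3
Mode = 11, 17

Mode = 11, 17


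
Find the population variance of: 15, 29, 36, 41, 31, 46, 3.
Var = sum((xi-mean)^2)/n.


Mean = 28.7143
Squared deviations: 188.0816, 0.0816, 53.0816, 150.9388, 5.2245, 298.7959, 661.2245
Sum = 1357.4286
Variance = 1357.4286/7 = 193.9184

Variance = 193.9184


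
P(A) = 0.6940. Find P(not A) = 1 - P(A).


P(not A) = 1 - 0.6940 = 0.3060

P(not A) = 0.3060


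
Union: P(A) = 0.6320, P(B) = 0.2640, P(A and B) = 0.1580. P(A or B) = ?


P(A∪B) = 0.6320 + 0.2640 - 0.1580
= 0.8960 - 0.1580
= 0.7380

P(A∪B) = 0.7380


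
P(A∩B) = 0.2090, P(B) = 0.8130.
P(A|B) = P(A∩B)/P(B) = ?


P(A|B) = 0.2090/0.8130 = 0.2571

P(A|B) = 0.2571


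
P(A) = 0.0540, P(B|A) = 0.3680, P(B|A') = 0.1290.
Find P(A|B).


P(B) = P(B|A)*P(A) + P(B|A')*P(A')
= 0.3680*0.0540 + 0.1290*0.9460
= 0.019872 + 0.122034 = 0.141906
P(A|B) = 0.019872/0.141906 = 0.1400

P(A|B) = 0.1400


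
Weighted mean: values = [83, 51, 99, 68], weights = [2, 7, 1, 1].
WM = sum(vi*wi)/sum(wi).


Numerator = 83*2 + 51*7 + 99*1 + 68*1 = 690
Denominator = 2 + 7 + 1 + 1 = 11
WM = 690/11 = 62.7273

WM = 62.7273


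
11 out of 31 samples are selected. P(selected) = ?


P = 11/31 = 0.3548

P = 0.3548


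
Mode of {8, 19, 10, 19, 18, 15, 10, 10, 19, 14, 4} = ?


Frequencies: 4:1, 8:1, 10:3, 14:1, 15:1, 18:1, 19:3
Max frequency = 3
Mode = 10, 19

Mode = 10, 19


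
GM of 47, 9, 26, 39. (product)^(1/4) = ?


Product = 47 × 9 × 26 × 39 = 428922
GM = 428922^(1/4) = 25.5914

GM = 25.5914


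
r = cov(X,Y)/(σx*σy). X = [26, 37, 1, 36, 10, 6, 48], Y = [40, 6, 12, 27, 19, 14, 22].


Mean X = 23.4286, Mean Y = 20.0000
SD X = 16.646382, SD Y = 10.350983
Cov = 42.285714
r = 42.285714/(16.646382*10.350983) = 0.2454

r = 0.2454


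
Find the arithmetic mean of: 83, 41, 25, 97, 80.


Sum = 83 + 41 + 25 + 97 + 80 = 326
n = 5
Mean = 326/5 = 65.2000

Mean = 65.2000


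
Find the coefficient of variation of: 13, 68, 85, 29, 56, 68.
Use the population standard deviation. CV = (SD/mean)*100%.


Mean = 53.1667
SD = 24.6942
CV = (24.6942/53.1667)*100 = 46.4468%

CV = 46.4468%


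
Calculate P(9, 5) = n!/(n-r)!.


P(9,5) = 9!/4!
= 362880/24
= 15120

P(9,5) = 15120


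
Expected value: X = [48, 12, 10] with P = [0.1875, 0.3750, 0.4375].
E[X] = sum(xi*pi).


E[X] = 48*0.1875 + 12*0.3750 + 10*0.4375
= 9.0000 + 4.5000 + 4.3750
= 17.8750

E[X] = 17.8750


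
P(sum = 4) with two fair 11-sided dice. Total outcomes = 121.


Total outcomes = 11×11 = 121
Favorable (sum = 4): 3
P = 3/121 = 0.0248

P = 0.0248


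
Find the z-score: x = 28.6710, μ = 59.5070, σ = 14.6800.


z = (28.6710 - 59.5070)/14.6800
= -30.8360/14.6800
= -2.1005

z = -2.1005


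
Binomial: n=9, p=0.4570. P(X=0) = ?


C(9,0) = 1
p^0 = 1.000000
(1-p)^9 = 0.004104
P = 1 * 1.000000 * 0.004104 = 0.0041

P(X=0) = 0.0041


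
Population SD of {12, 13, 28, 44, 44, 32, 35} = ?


Mean = 29.7143
Variance = 148.2041
SD = sqrt(148.2041) = 12.1739

SD = 12.1739


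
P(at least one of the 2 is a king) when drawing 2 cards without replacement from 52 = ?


P(at least one) = 1 - P(none)
P(none) = (48/52) × (47/51) = 0.850679
P(at least one) = 1 - 0.850679 = 0.1493

P = 0.1493


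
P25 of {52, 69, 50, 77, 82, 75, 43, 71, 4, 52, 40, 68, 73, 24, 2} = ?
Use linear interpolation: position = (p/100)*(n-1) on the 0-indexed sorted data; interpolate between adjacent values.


Sorted: 2, 4, 24, 40, 43, 50, 52, 52, 68, 69, 71, 73, 75, 77, 82
n = 15
Index = 25/100 * 14 = 3.5000
Lower = data[3] = 40, Upper = data[4] = 43
P25 = 40 + 0.5000*(3) = 41.5000

P25 = 41.5000


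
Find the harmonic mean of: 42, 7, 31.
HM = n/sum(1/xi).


Sum of reciprocals = 1/42 + 1/7 + 1/31 = 0.198925
HM = 3/0.198925 = 15.0811

HM = 15.0811


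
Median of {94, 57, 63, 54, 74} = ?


Sorted: 54, 57, 63, 74, 94
n = 5 (odd)
Middle value = 63

Median = 63


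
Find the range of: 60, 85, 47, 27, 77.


Max = 85, Min = 27
Range = 85 - 27 = 58

Range = 58


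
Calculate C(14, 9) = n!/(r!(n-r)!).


C(14,9) = 14!/(9! × 5!)
= 87178291200/(362880 × 120)
= 2002

C(14,9) = 2002


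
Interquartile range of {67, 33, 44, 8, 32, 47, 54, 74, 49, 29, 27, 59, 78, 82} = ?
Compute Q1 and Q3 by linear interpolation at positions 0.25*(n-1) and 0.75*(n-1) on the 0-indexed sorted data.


Sorted: 8, 27, 29, 32, 33, 44, 47, 49, 54, 59, 67, 74, 78, 82
Q1 (25th %ile) = 32.2500
Q3 (75th %ile) = 65.0000
IQR = 65.0000 - 32.2500 = 32.7500

IQR = 32.7500


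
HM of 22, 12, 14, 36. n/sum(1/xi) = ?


Sum of reciprocals = 1/22 + 1/12 + 1/14 + 1/36 = 0.227994
HM = 4/0.227994 = 17.5443

HM = 17.5443


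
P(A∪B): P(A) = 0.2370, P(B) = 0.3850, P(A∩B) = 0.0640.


P(A∪B) = 0.2370 + 0.3850 - 0.0640
= 0.6220 - 0.0640
= 0.5580

P(A∪B) = 0.5580


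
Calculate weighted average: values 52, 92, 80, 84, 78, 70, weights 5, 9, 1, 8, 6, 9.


Numerator = 52*5 + 92*9 + 80*1 + 84*8 + 78*6 + 70*9 = 2938
Denominator = 5 + 9 + 1 + 8 + 6 + 9 = 38
WM = 2938/38 = 77.3158

WM = 77.3158


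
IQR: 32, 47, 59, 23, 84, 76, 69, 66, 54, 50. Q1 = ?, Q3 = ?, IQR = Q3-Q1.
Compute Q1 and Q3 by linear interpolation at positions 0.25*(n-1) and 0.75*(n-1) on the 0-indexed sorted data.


Sorted: 23, 32, 47, 50, 54, 59, 66, 69, 76, 84
Q1 (25th %ile) = 47.7500
Q3 (75th %ile) = 68.2500
IQR = 68.2500 - 47.7500 = 20.5000

IQR = 20.5000


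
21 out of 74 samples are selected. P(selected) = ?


P = 21/74 = 0.2838

P = 0.2838


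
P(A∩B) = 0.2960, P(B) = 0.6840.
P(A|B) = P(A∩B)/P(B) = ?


P(A|B) = 0.2960/0.6840 = 0.4327

P(A|B) = 0.4327


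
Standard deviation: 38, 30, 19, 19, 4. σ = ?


Mean = 22.0000
Variance = 132.4000
SD = sqrt(132.4000) = 11.5065

SD = 11.5065


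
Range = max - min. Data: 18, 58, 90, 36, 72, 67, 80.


Max = 90, Min = 18
Range = 90 - 18 = 72

Range = 72


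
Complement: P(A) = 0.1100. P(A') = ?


P(not A) = 1 - 0.1100 = 0.8900

P(not A) = 0.8900


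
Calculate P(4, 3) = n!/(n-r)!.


P(4,3) = 4!/1!
= 24/1
= 24

P(4,3) = 24


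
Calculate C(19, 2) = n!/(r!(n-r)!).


C(19,2) = 19!/(2! × 17!)
= 121645100408832000/(2 × 355687428096000)
= 171

C(19,2) = 171


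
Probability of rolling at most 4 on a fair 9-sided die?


Favorable outcomes (roll ≤ 4): 4
Total outcomes = 9
P = 4/9 = 0.4444

P = 0.4444


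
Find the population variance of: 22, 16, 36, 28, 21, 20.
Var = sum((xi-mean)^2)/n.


Mean = 23.8333
Squared deviations: 3.3611, 61.3611, 148.0278, 17.3611, 8.0278, 14.6944
Sum = 252.8333
Variance = 252.8333/6 = 42.1389

Variance = 42.1389


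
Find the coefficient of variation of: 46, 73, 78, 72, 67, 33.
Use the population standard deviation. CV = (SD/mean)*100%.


Mean = 61.5000
SD = 16.3172
CV = (16.3172/61.5000)*100 = 26.5320%

CV = 26.5320%


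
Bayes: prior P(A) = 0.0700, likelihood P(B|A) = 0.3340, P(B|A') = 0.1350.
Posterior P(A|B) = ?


P(B) = P(B|A)*P(A) + P(B|A')*P(A')
= 0.3340*0.0700 + 0.1350*0.9300
= 0.023380 + 0.125550 = 0.148930
P(A|B) = 0.023380/0.148930 = 0.1570

P(A|B) = 0.1570


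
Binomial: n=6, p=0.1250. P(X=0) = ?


C(6,0) = 1
p^0 = 1.000000
(1-p)^6 = 0.448795
P = 1 * 1.000000 * 0.448795 = 0.4488

P(X=0) = 0.4488


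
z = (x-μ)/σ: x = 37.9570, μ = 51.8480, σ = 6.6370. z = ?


z = (37.9570 - 51.8480)/6.6370
= -13.8910/6.6370
= -2.0930

z = -2.0930


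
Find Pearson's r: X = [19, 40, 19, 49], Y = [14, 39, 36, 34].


Mean X = 31.7500, Mean Y = 30.7500
SD X = 13.141062, SD Y = 9.832980
Cov = 67.687500
r = 67.687500/(13.141062*9.832980) = 0.5238

r = 0.5238


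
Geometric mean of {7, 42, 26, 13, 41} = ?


Product = 7 × 42 × 26 × 13 × 41 = 4074252
GM = 4074252^(1/5) = 20.9899

GM = 20.9899


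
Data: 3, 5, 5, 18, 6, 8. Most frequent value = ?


Frequencies: 3:1, 5:2, 6:1, 8:1, 18:1
Max frequency = 2
Mode = 5

Mode = 5


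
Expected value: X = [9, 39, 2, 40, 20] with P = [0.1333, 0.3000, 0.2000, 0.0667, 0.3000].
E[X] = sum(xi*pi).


E[X] = 9*0.1333 + 39*0.3000 + 2*0.2000 + 40*0.0667 + 20*0.3000
= 1.1997 + 11.7000 + 0.4000 + 2.6680 + 6.0000
= 21.9677

E[X] = 21.9677


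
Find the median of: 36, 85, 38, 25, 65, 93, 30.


Sorted: 25, 30, 36, 38, 65, 85, 93
n = 7 (odd)
Middle value = 38

Median = 38


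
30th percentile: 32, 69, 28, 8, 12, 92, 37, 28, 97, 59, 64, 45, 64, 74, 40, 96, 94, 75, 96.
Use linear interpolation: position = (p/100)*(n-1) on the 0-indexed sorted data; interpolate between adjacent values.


Sorted: 8, 12, 28, 28, 32, 37, 40, 45, 59, 64, 64, 69, 74, 75, 92, 94, 96, 96, 97
n = 19
Index = 30/100 * 18 = 5.4000
Lower = data[5] = 37, Upper = data[6] = 40
P30 = 37 + 0.4000*(3) = 38.2000

P30 = 38.2000


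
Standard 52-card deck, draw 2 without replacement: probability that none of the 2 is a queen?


P(no queens) = (48/52) × (47/51)
= 0.8507

P = 0.8507


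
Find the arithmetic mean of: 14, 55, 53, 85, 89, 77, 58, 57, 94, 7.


Sum = 14 + 55 + 53 + 85 + 89 + 77 + 58 + 57 + 94 + 7 = 589
n = 10
Mean = 589/10 = 58.9000

Mean = 58.9000


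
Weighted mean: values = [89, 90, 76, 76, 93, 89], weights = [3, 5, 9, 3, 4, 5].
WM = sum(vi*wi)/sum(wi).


Numerator = 89*3 + 90*5 + 76*9 + 76*3 + 93*4 + 89*5 = 2446
Denominator = 3 + 5 + 9 + 3 + 4 + 5 = 29
WM = 2446/29 = 84.3448

WM = 84.3448


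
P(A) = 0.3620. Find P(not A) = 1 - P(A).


P(not A) = 1 - 0.3620 = 0.6380

P(not A) = 0.6380


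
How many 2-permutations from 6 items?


P(6,2) = 6!/4!
= 720/24
= 30

P(6,2) = 30


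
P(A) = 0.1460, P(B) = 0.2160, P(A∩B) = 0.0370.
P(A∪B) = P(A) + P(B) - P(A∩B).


P(A∪B) = 0.1460 + 0.2160 - 0.0370
= 0.3620 - 0.0370
= 0.3250

P(A∪B) = 0.3250


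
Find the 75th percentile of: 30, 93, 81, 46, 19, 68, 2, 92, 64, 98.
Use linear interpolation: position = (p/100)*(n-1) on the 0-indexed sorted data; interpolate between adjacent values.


Sorted: 2, 19, 30, 46, 64, 68, 81, 92, 93, 98
n = 10
Index = 75/100 * 9 = 6.7500
Lower = data[6] = 81, Upper = data[7] = 92
P75 = 81 + 0.7500*(11) = 89.2500

P75 = 89.2500


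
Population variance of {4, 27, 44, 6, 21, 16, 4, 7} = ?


Mean = 16.1250
Squared deviations: 147.0156, 118.2656, 777.0156, 102.5156, 23.7656, 0.0156, 147.0156, 83.2656
Sum = 1398.8750
Variance = 1398.8750/8 = 174.8594

Variance = 174.8594


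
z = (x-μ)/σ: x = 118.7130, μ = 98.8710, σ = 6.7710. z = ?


z = (118.7130 - 98.8710)/6.7710
= 19.8420/6.7710
= 2.9304

z = 2.9304


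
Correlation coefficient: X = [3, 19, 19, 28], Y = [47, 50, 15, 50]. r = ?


Mean X = 17.2500, Mean Y = 40.5000
SD X = 9.010411, SD Y = 14.773287
Cov = -4.625000
r = -4.625000/(9.010411*14.773287) = -0.0347

r = -0.0347


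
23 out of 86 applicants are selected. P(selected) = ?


P = 23/86 = 0.2674

P = 0.2674


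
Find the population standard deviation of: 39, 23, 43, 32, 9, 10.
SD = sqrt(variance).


Mean = 26.0000
Variance = 174.6667
SD = sqrt(174.6667) = 13.2162

SD = 13.2162


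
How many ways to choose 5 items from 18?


C(18,5) = 18!/(5! × 13!)
= 6402373705728000/(120 × 6227020800)
= 8568

C(18,5) = 8568


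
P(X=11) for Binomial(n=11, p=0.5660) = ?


C(11,11) = 1
p^11 = 0.001910
(1-p)^0 = 1.000000
P = 1 * 0.001910 * 1.000000 = 0.0019

P(X=11) = 0.0019


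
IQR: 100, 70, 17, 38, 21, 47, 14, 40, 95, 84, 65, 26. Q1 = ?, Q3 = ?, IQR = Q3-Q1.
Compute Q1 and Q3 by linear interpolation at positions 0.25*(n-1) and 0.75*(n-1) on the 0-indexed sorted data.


Sorted: 14, 17, 21, 26, 38, 40, 47, 65, 70, 84, 95, 100
Q1 (25th %ile) = 24.7500
Q3 (75th %ile) = 73.5000
IQR = 73.5000 - 24.7500 = 48.7500

IQR = 48.7500


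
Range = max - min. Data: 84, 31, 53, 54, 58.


Max = 84, Min = 31
Range = 84 - 31 = 53

Range = 53


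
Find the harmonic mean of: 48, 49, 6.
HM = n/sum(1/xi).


Sum of reciprocals = 1/48 + 1/49 + 1/6 = 0.207908
HM = 3/0.207908 = 14.4294

HM = 14.4294


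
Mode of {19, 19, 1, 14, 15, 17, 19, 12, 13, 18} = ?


Frequencies: 1:1, 12:1, 13:1, 14:1, 15:1, 17:1, 18:1, 19:3
Max frequency = 3
Mode = 19

Mode = 19


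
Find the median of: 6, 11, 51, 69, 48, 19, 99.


Sorted: 6, 11, 19, 48, 51, 69, 99
n = 7 (odd)
Middle value = 48

Median = 48


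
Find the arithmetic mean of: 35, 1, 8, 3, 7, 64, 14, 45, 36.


Sum = 35 + 1 + 8 + 3 + 7 + 64 + 14 + 45 + 36 = 213
n = 9
Mean = 213/9 = 23.6667

Mean = 23.6667


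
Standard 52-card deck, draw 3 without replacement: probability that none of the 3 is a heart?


P(no hearts) = (39/52) × (38/51) × (37/50)
= 0.4135

P = 0.4135


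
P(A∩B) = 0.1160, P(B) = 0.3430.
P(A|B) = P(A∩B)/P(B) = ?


P(A|B) = 0.1160/0.3430 = 0.3382

P(A|B) = 0.3382


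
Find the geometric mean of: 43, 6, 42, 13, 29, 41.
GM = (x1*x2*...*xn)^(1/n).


Product = 43 × 6 × 42 × 13 × 29 × 41 = 167492052
GM = 167492052^(1/6) = 23.4782

GM = 23.4782


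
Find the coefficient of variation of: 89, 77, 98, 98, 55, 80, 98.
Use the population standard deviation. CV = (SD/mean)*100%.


Mean = 85.0000
SD = 14.6969
CV = (14.6969/85.0000)*100 = 17.2905%

CV = 17.2905%


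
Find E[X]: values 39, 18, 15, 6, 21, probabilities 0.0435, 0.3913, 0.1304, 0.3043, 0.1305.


E[X] = 39*0.0435 + 18*0.3913 + 15*0.1304 + 6*0.3043 + 21*0.1305
= 1.6965 + 7.0434 + 1.9560 + 1.8258 + 2.7405
= 15.2622

E[X] = 15.2622


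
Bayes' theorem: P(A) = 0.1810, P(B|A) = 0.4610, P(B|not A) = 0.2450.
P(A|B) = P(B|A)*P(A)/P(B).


P(B) = P(B|A)*P(A) + P(B|A')*P(A')
= 0.4610*0.1810 + 0.2450*0.8190
= 0.083441 + 0.200655 = 0.284096
P(A|B) = 0.083441/0.284096 = 0.2937

P(A|B) = 0.2937


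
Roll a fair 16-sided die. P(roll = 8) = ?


Favorable outcomes (roll = 8): 1
Total outcomes = 16
P = 1/16 = 0.0625

P = 0.0625


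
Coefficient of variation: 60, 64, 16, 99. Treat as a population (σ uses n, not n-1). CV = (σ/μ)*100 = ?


Mean = 59.7500
SD = 29.4650
CV = (29.4650/59.7500)*100 = 49.3138%

CV = 49.3138%


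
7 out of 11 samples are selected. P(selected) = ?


P = 7/11 = 0.6364

P = 0.6364


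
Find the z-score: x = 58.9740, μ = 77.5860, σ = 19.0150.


z = (58.9740 - 77.5860)/19.0150
= -18.6120/19.0150
= -0.9788

z = -0.9788


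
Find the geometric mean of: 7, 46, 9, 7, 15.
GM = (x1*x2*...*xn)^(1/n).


Product = 7 × 46 × 9 × 7 × 15 = 304290
GM = 304290^(1/5) = 12.4927

GM = 12.4927


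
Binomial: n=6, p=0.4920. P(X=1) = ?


C(6,1) = 6
p^1 = 0.492000
(1-p)^5 = 0.033831
P = 6 * 0.492000 * 0.033831 = 0.0999

P(X=1) = 0.0999


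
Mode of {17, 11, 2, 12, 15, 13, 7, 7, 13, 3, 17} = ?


Frequencies: 2:1, 3:1, 7:2, 11:1, 12:1, 13:2, 15:1, 17:2
Max frequency = 2
Mode = 7, 13, 17

Mode = 7, 13, 17


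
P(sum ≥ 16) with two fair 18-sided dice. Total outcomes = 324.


Total outcomes = 18×18 = 324
Favorable (sum ≥ 16): 219
P = 219/324 = 0.6759

P = 0.6759


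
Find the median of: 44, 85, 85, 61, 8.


Sorted: 8, 44, 61, 85, 85
n = 5 (odd)
Middle value = 61

Median = 61


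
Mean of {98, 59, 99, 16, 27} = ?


Sum = 98 + 59 + 99 + 16 + 27 = 299
n = 5
Mean = 299/5 = 59.8000

Mean = 59.8000


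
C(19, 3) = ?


C(19,3) = 19!/(3! × 16!)
= 121645100408832000/(6 × 20922789888000)
= 969

C(19,3) = 969


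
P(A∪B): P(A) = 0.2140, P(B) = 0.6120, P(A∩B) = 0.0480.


P(A∪B) = 0.2140 + 0.6120 - 0.0480
= 0.8260 - 0.0480
= 0.7780

P(A∪B) = 0.7780


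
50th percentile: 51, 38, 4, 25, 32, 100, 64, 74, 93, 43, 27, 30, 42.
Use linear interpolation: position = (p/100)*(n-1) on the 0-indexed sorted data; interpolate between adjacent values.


Sorted: 4, 25, 27, 30, 32, 38, 42, 43, 51, 64, 74, 93, 100
n = 13
Index = 50/100 * 12 = 6.0000
Lower = data[6] = 42, Upper = data[7] = 43
P50 = 42 + 0*(1) = 42.0000

P50 = 42.0000


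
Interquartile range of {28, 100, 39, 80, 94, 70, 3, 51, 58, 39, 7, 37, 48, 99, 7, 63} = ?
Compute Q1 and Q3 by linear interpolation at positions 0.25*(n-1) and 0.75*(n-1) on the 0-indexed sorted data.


Sorted: 3, 7, 7, 28, 37, 39, 39, 48, 51, 58, 63, 70, 80, 94, 99, 100
Q1 (25th %ile) = 34.7500
Q3 (75th %ile) = 72.5000
IQR = 72.5000 - 34.7500 = 37.7500

IQR = 37.7500


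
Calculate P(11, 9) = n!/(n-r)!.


P(11,9) = 11!/2!
= 39916800/2
= 19958400

P(11,9) = 19958400


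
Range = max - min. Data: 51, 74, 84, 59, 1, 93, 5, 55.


Max = 93, Min = 1
Range = 93 - 1 = 92

Range = 92


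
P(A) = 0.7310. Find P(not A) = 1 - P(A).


P(not A) = 1 - 0.7310 = 0.2690

P(not A) = 0.2690


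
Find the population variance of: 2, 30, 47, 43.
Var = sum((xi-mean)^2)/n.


Mean = 30.5000
Squared deviations: 812.2500, 0.2500, 272.2500, 156.2500
Sum = 1241.0000
Variance = 1241.0000/4 = 310.2500

Variance = 310.2500


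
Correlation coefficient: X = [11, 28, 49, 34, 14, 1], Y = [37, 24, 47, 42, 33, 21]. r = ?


Mean X = 22.8333, Mean Y = 34.0000
SD X = 15.973068, SD Y = 9.237604
Cov = 105.833333
r = 105.833333/(15.973068*9.237604) = 0.7173

r = 0.7173


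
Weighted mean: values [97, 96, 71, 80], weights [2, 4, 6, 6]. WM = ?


Numerator = 97*2 + 96*4 + 71*6 + 80*6 = 1484
Denominator = 2 + 4 + 6 + 6 = 18
WM = 1484/18 = 82.4444

WM = 82.4444


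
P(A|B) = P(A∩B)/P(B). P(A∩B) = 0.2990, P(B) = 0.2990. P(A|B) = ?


P(A|B) = 0.2990/0.2990 = 1.0000

P(A|B) = 1.0000


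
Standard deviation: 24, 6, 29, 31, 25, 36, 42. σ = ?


Mean = 27.5714
Variance = 111.1020
SD = sqrt(111.1020) = 10.5405

SD = 10.5405


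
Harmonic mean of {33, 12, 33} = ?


Sum of reciprocals = 1/33 + 1/12 + 1/33 = 0.143939
HM = 3/0.143939 = 20.8421

HM = 20.8421


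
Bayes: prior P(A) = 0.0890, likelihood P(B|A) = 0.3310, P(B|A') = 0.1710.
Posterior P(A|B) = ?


P(B) = P(B|A)*P(A) + P(B|A')*P(A')
= 0.3310*0.0890 + 0.1710*0.9110
= 0.029459 + 0.155781 = 0.185240
P(A|B) = 0.029459/0.185240 = 0.1590

P(A|B) = 0.1590


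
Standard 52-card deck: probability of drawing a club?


13 clubs in 52 cards
P = 13/52 = 0.2500

P = 0.2500


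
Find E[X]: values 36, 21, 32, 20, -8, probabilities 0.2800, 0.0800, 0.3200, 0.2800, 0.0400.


E[X] = 36*0.2800 + 21*0.0800 + 32*0.3200 + 20*0.2800 - 8*0.0400
= 10.0800 + 1.6800 + 10.2400 + 5.6000 - 0.3200
= 27.2800

E[X] = 27.2800


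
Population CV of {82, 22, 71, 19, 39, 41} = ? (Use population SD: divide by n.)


Mean = 45.6667
SD = 23.4497
CV = (23.4497/45.6667)*100 = 51.3497%

CV = 51.3497%


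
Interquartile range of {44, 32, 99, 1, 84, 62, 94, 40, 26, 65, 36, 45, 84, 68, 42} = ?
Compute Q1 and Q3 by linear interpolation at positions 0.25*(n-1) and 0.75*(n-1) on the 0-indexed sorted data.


Sorted: 1, 26, 32, 36, 40, 42, 44, 45, 62, 65, 68, 84, 84, 94, 99
Q1 (25th %ile) = 38.0000
Q3 (75th %ile) = 76.0000
IQR = 76.0000 - 38.0000 = 38.0000

IQR = 38.0000


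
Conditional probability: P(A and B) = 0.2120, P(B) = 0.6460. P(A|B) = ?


P(A|B) = 0.2120/0.6460 = 0.3282

P(A|B) = 0.3282


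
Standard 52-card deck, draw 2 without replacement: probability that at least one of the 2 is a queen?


P(at least one) = 1 - P(none)
P(none) = (48/52) × (47/51) = 0.850679
P(at least one) = 1 - 0.850679 = 0.1493

P = 0.1493
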